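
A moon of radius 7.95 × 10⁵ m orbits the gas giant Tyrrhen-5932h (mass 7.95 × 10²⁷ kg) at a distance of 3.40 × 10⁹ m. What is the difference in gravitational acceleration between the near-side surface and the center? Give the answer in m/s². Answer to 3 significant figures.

Δa = 2GMr/d³
   = 2 × (6.674 × 10⁻¹¹) × (7.95 × 10²⁷) × (7.95 × 10⁵) / (3.40 × 10⁹)³
   = 2.15 × 10⁻⁵ m/s²

2.15 × 10⁻⁵ m/s²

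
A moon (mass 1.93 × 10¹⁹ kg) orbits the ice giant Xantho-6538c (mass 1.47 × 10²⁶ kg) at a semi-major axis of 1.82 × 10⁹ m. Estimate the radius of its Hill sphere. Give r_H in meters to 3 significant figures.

6.41 × 10⁶ m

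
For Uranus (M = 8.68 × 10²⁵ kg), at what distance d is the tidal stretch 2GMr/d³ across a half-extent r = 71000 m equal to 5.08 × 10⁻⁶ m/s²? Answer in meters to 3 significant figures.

5.45 × 10⁸ m

2GMr/d³ = a_tidal  ⇒  d = (2GMr / a_tidal)^(1/3)
d = (2 × 6.674×10⁻¹¹ × (8.68 × 10²⁵) × (71000) / (5.08 × 10⁻⁶))^(1/3)
  = 5.45 × 10⁸ m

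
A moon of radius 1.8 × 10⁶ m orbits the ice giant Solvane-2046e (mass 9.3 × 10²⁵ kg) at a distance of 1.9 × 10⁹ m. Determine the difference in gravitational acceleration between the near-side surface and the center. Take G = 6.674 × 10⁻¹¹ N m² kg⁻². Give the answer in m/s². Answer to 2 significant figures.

3.3 × 10⁻⁶ m/s²

Δg = 2GMr/d³
   = 2 × (6.674 × 10⁻¹¹) × (9.3 × 10²⁵) × (1.8 × 10⁶) / (1.9 × 10⁹)³
   = 3.3 × 10⁻⁶ m/s²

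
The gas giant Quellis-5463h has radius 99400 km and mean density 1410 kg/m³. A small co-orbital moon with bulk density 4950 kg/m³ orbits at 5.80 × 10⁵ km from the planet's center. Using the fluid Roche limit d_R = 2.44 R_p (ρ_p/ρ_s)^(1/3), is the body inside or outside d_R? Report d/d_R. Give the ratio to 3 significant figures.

outside; d/d_R ≈ 3.63

d_R = 2.44 × (99400 km) × (1410/4950)^(1/3) = 1.596 × 10⁵ km
d/d_R = (5.80 × 10⁵) / (1.596 × 10⁵) = 3.63
Since d/d_R > 1, the body is outside the Roche limit.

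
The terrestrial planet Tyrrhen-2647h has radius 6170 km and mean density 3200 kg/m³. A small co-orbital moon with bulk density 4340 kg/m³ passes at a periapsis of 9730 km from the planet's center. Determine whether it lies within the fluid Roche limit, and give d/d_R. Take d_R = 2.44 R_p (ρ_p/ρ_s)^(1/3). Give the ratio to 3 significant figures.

d_R = 2.44 × (6170 km) × (3200/4340)^(1/3) = 13600 km
d/d_R = (9730) / (13600) = 0.715
Since d/d_R < 1, the body is inside the Roche limit.

inside; d/d_R ≈ 0.715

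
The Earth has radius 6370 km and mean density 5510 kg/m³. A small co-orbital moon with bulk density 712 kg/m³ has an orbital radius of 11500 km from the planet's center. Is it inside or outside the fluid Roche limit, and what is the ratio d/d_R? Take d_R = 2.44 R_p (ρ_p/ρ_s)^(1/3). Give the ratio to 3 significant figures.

d_R = 2.44 × (6370 km) × (5510/712)^(1/3) = 30740 km
d/d_R = (11500) / (30740) = 0.374
Since d/d_R < 1, the body is inside the Roche limit.

inside; d/d_R ≈ 0.374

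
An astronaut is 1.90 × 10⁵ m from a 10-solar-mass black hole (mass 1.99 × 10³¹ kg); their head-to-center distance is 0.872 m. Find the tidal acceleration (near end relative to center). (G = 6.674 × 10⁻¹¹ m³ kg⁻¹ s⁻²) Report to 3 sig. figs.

3.38 × 10⁵ m/s²

Δa = 2GMr/d³
   = 2 × (6.674 × 10⁻¹¹) × (1.99 × 10³¹) × (0.872) / (1.90 × 10⁵)³
   = 3.38 × 10⁵ m/s²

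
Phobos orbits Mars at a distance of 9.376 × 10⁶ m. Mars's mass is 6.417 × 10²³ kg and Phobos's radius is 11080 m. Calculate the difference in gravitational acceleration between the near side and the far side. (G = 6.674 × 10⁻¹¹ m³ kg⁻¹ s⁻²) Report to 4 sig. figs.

2.303 × 10⁻³ m/s²

Δg = 4GMr/d³
   = 4 × (6.674 × 10⁻¹¹) × (6.417 × 10²³) × (11080) / (9.376 × 10⁶)³
   = 2.303 × 10⁻³ m/s²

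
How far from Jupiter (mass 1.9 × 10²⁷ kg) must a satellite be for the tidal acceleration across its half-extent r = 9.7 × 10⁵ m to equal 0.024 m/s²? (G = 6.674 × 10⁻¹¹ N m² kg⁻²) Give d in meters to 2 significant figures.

2.2 × 10⁸ m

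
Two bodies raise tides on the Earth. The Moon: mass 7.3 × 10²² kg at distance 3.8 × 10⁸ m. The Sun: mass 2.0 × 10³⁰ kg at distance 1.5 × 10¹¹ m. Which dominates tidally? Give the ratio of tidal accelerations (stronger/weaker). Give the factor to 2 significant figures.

The Moon, by a factor of ≈ 2.2

Compare M/d³ for the two perturbers:
The Moon: (7.3 × 10²²) / (3.8 × 10⁸)³ = 1.330 × 10⁻³
The Sun: (2.0 × 10³⁰) / (1.5 × 10¹¹)³ = 5.926 × 10⁻⁴
Ratio (larger/smaller) = 2.2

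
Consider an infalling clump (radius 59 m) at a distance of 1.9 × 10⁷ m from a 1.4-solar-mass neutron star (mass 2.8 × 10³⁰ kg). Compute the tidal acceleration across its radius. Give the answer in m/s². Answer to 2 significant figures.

Δg = 2GMr/d³
   = 2 × (6.674 × 10⁻¹¹) × (2.8 × 10³⁰) × (59) / (1.9 × 10⁷)³
   = 3.2 m/s²

3.2 m/s²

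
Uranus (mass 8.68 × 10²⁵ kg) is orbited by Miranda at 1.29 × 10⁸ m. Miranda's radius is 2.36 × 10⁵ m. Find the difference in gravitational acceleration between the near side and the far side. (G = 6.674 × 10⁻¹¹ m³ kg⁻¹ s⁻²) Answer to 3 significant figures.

a_tidal = 4GMr/d³
        = 4 × (6.674 × 10⁻¹¹) × (8.68 × 10²⁵) × (2.36 × 10⁵) / (1.29 × 10⁸)³
        = 2.55 × 10⁻³ m/s²

2.55 × 10⁻³ m/s²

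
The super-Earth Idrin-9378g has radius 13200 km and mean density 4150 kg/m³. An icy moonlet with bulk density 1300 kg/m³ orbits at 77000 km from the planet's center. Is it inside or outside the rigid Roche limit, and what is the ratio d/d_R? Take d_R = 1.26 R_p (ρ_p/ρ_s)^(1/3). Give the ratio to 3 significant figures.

outside; d/d_R ≈ 3.14

d_R = 1.26 × (13200 km) × (4150/1300)^(1/3) = 24490 km
d/d_R = (77000) / (24490) = 3.14
Since d/d_R > 1, the body is outside the Roche limit.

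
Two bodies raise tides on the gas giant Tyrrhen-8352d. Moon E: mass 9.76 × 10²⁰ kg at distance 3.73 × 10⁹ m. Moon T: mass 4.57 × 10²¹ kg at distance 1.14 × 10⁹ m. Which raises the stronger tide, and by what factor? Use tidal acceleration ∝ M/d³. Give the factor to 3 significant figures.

Tidal stretch scales as M/d³; compute that for each body.
Moon E: (9.76 × 10²⁰) / (3.73 × 10⁹)³ = 1.881 × 10⁻⁸
Moon T: (4.57 × 10²¹) / (1.14 × 10⁹)³ = 3.085 × 10⁻⁶
Ratio (larger/smaller) = 164

Moon T, by a factor of ≈ 164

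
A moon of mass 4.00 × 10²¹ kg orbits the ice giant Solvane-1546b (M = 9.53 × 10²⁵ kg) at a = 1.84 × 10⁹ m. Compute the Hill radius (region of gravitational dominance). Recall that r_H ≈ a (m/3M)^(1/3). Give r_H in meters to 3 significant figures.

4.43 × 10⁷ m

r_H ≈ a (m/3M)^(1/3)
    = (1.84 × 10⁹) × (4.00 × 10²¹ / (3 × 9.53 × 10²⁵))^(1/3)
    = 4.43 × 10⁷ m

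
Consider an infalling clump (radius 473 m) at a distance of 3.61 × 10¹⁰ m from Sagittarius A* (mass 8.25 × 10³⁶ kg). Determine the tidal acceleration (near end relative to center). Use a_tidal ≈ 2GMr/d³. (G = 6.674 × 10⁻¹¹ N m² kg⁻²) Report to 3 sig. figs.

1.11 × 10⁻² m/s²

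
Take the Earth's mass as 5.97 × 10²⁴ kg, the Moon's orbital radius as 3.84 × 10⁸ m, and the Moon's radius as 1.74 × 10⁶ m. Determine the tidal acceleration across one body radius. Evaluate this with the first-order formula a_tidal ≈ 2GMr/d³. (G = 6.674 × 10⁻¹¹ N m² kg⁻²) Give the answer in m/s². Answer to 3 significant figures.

2.45 × 10⁻⁵ m/s²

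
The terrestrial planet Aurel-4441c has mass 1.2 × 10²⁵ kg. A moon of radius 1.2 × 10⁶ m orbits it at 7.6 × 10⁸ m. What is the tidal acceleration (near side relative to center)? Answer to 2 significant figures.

4.4 × 10⁻⁶ m/s²

a_tidal = 2GMr/d³
        = 2 × (6.674 × 10⁻¹¹) × (1.2 × 10²⁵) × (1.2 × 10⁶) / (7.6 × 10⁸)³
        = 4.4 × 10⁻⁶ m/s²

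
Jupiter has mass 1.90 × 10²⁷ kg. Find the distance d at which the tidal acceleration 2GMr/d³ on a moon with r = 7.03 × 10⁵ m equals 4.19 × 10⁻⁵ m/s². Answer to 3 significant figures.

2GMr/d³ = a_tidal  ⇒  d = (2GMr / a_tidal)^(1/3)
d = (2 × 6.674×10⁻¹¹ × (1.90 × 10²⁷) × (7.03 × 10⁵) / (4.19 × 10⁻⁵))^(1/3)
  = 1.62 × 10⁹ m

1.62 × 10⁹ m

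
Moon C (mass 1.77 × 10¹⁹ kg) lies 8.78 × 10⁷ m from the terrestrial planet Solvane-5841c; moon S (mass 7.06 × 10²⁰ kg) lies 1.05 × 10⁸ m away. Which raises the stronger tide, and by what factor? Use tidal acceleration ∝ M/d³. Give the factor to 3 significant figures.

Compare M/d³ for the two perturbers:
Moon C: (1.77 × 10¹⁹) / (8.78 × 10⁷)³ = 2.615 × 10⁻⁵
Moon S: (7.06 × 10²⁰) / (1.05 × 10⁸)³ = 6.099 × 10⁻⁴
Ratio (larger/smaller) = 23.3

Moon S, by a factor of ≈ 23.3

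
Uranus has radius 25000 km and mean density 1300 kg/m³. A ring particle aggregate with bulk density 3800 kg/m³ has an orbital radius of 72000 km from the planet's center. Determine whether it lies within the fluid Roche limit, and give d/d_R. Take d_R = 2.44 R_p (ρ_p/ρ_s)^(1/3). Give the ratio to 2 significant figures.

outside; d/d_R ≈ 1.7

d_R = 2.44 × (25000 km) × (1300/3800)^(1/3) = 42660 km
d/d_R = (72000) / (42660) = 1.7
Since d/d_R > 1, the body is outside the Roche limit.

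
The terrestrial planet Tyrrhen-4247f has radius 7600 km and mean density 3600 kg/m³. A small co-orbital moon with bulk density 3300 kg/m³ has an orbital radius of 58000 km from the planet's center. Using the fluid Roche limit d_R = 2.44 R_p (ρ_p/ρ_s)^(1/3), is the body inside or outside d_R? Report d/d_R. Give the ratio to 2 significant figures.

d_R = 2.44 × (7600 km) × (3600/3300)^(1/3) = 19090 km
d/d_R = (58000) / (19090) = 3.0
Since d/d_R > 1, the body is outside the Roche limit.

outside; d/d_R ≈ 3.0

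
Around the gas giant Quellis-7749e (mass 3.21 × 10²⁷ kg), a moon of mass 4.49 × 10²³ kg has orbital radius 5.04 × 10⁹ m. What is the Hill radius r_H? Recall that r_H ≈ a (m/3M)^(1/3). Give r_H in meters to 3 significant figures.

1.81 × 10⁸ m

r_H ≈ a (m/3M)^(1/3)
    = (5.04 × 10⁹) × (4.49 × 10²³ / (3 × 3.21 × 10²⁷))^(1/3)
    = 1.81 × 10⁸ m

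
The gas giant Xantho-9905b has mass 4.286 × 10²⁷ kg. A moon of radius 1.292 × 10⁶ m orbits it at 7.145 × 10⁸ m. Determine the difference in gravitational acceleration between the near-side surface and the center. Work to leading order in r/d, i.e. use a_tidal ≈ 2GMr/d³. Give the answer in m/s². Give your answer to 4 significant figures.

Since r ≪ d, expand the inverse-square field across one radius to get the leading 2GMr/d³ term.
a_tidal = 2GMr/d³
        = 2 × (6.674 × 10⁻¹¹) × (4.286 × 10²⁷) × (1.292 × 10⁶) / (7.145 × 10⁸)³
        = 2.026 × 10⁻³ m/s²

2.026 × 10⁻³ m/s²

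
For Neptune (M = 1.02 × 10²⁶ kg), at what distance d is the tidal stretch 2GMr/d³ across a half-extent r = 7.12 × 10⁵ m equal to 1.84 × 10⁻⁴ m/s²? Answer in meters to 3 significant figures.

2GMr/d³ = a_tidal  ⇒  d = (2GMr / a_tidal)^(1/3)
d = (2 × 6.674×10⁻¹¹ × (1.02 × 10²⁶) × (7.12 × 10⁵) / (1.84 × 10⁻⁴))^(1/3)
  = 3.75 × 10⁸ m

3.75 × 10⁸ m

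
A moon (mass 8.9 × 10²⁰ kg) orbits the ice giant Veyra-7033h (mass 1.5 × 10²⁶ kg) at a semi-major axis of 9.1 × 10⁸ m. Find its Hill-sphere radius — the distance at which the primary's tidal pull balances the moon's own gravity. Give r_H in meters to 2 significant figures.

r_H ≈ a (m/3M)^(1/3)
    = (9.1 × 10⁸) × (8.9 × 10²⁰ / (3 × 1.5 × 10²⁶))^(1/3)
    = 1.1 × 10⁷ m

1.1 × 10⁷ m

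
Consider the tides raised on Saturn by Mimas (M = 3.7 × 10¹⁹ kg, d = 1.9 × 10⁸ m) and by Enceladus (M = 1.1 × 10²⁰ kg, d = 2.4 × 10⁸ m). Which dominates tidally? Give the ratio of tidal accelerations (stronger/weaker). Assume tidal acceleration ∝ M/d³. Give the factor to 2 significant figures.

Tidal acceleration ∝ M/d³, so compare M/d³ for each.
Mimas: (3.7 × 10¹⁹) / (1.9 × 10⁸)³ = 5.394 × 10⁻⁶
Enceladus: (1.1 × 10²⁰) / (2.4 × 10⁸)³ = 7.957 × 10⁻⁶
Ratio (larger/smaller) = 1.5

Enceladus, by a factor of ≈ 1.5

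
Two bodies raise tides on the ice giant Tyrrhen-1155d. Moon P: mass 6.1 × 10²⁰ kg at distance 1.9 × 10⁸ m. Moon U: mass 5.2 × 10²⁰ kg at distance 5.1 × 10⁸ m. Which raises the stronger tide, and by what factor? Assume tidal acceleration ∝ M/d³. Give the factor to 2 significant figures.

Moon P, by a factor of ≈ 23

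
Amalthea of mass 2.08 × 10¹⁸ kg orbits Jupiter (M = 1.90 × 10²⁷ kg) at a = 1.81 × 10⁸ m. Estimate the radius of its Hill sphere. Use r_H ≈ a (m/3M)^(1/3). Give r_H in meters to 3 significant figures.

r_H ≈ a (m/3M)^(1/3)
    = (1.81 × 10⁸) × (2.08 × 10¹⁸ / (3 × 1.90 × 10²⁷))^(1/3)
    = 1.29 × 10⁵ m

1.29 × 10⁵ m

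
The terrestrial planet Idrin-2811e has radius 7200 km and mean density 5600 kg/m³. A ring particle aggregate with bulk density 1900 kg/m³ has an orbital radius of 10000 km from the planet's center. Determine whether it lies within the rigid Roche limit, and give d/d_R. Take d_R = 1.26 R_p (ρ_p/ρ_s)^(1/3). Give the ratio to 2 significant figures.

d_R = 1.26 × (7200 km) × (5600/1900)^(1/3) = 13010 km
d/d_R = (10000) / (13010) = 0.77
Since d/d_R < 1, the body is inside the Roche limit.

inside; d/d_R ≈ 0.77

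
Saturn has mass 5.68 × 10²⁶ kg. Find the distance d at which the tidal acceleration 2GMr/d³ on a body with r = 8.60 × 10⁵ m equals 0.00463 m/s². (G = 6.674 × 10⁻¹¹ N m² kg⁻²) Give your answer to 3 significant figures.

2GMr/d³ = a_tidal  ⇒  d = (2GMr / a_tidal)^(1/3)
d = (2 × 6.674×10⁻¹¹ × (5.68 × 10²⁶) × (8.60 × 10⁵) / (0.00463))^(1/3)
  = 2.41 × 10⁸ m

2.41 × 10⁸ m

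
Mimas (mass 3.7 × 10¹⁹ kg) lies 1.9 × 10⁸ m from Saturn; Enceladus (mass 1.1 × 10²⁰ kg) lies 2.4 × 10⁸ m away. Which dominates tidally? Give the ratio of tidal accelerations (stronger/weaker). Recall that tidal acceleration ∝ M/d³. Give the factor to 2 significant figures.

Tidal stretch scales as M/d³; compute that for each body.
Mimas: (3.7 × 10¹⁹) / (1.9 × 10⁸)³ = 5.394 × 10⁻⁶
Enceladus: (1.1 × 10²⁰) / (2.4 × 10⁸)³ = 7.957 × 10⁻⁶
Ratio (larger/smaller) = 1.5

Enceladus, by a factor of ≈ 1.5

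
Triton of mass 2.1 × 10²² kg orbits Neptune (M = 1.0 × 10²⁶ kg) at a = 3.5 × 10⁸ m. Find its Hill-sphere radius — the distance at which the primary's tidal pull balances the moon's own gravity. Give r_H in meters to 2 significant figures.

1.4 × 10⁷ m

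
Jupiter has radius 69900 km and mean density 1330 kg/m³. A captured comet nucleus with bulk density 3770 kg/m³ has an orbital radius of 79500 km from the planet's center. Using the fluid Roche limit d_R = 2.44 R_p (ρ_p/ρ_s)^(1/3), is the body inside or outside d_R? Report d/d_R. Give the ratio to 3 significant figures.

inside; d/d_R ≈ 0.660

d_R = 2.44 × (69900 km) × (1330/3770)^(1/3) = 1.205 × 10⁵ km
d/d_R = (79500) / (1.205 × 10⁵) = 0.660
Since d/d_R < 1, the body is inside the Roche limit.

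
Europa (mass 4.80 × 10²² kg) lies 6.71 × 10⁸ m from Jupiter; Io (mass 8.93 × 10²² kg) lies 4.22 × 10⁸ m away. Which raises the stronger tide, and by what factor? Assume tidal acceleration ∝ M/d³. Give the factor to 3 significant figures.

Io, by a factor of ≈ 7.48

Tidal stretch scales as M/d³; compute that for each body.
Europa: (4.80 × 10²²) / (6.71 × 10⁸)³ = 1.589 × 10⁻⁴
Io: (8.93 × 10²²) / (4.22 × 10⁸)³ = 1.188 × 10⁻³
Ratio (larger/smaller) = 7.48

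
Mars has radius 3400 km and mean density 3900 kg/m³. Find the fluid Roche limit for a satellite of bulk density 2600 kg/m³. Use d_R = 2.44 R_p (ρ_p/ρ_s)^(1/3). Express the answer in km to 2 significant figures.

9500 km

d_R = 2.44 × 3400 km × (3900/2600)^(1/3)
    = 9500 km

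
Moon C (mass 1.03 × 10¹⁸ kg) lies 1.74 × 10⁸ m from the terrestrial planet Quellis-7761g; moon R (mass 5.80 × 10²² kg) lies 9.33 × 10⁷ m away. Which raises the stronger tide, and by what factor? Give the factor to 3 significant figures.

Tidal stretch scales as M/d³; compute that for each body.
Moon C: (1.03 × 10¹⁸) / (1.74 × 10⁸)³ = 1.955 × 10⁻⁷
Moon R: (5.80 × 10²²) / (9.33 × 10⁷)³ = 7.141 × 10⁻²
Ratio (larger/smaller) = 3.65 × 10⁵

Moon R, by a factor of ≈ 3.65 × 10⁵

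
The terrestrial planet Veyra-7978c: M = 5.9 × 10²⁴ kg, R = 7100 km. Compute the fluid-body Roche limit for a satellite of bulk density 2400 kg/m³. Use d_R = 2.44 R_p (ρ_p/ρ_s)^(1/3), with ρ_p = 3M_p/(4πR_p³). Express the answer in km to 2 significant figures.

ρ_p = 3M_p/(4πR_p³) = 3 × (5.9 × 10²⁴) / (4π × (7.1 × 10⁶ m)³) = 3900 kg/m³
d_R = 2.44 × 7100 km × (3900/2400)^(1/3)
    = 20000 km

20000 km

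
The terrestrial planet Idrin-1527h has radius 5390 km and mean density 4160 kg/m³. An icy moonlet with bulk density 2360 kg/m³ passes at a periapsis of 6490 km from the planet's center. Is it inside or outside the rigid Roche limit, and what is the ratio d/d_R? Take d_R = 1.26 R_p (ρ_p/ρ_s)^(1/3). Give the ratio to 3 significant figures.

d_R = 1.26 × (5390 km) × (4160/2360)^(1/3) = 8204 km
d/d_R = (6490) / (8204) = 0.791
Since d/d_R < 1, the body is inside the Roche limit.

inside; d/d_R ≈ 0.791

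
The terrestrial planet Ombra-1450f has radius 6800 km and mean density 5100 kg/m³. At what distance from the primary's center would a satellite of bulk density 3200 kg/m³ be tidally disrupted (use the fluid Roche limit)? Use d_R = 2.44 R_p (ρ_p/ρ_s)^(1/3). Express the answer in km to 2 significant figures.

19000 km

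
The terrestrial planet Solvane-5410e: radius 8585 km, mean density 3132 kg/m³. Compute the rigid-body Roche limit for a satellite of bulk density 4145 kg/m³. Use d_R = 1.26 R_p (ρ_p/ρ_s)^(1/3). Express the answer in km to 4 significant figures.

9852 km

d_R = 1.26 × 8585 km × (3132/4145)^(1/3)
    = 9852 km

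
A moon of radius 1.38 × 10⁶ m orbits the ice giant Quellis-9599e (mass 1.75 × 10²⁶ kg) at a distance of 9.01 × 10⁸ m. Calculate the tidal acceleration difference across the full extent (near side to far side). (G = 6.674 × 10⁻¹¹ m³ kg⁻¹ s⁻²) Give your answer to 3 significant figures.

8.81 × 10⁻⁵ m/s²

Δg = 4GMr/d³
   = 4 × (6.674 × 10⁻¹¹) × (1.75 × 10²⁶) × (1.38 × 10⁶) / (9.01 × 10⁸)³
   = 8.81 × 10⁻⁵ m/s²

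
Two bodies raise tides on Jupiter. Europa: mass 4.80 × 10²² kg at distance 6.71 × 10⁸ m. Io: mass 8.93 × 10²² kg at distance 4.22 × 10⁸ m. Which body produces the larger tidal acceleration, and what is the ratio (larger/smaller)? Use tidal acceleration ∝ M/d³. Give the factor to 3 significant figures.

Io, by a factor of ≈ 7.48

The tide-raising term goes as M/d³ (the gradient of a 1/d² field).
Europa: (4.80 × 10²²) / (6.71 × 10⁸)³ = 1.589 × 10⁻⁴
Io: (8.93 × 10²²) / (4.22 × 10⁸)³ = 1.188 × 10⁻³
Ratio (larger/smaller) = 7.48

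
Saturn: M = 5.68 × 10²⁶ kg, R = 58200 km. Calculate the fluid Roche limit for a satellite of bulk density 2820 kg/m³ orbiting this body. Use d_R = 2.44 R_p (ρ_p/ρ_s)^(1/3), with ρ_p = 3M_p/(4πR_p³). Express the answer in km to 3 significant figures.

88700 km

ρ_p = 3M_p/(4πR_p³) = 3 × (5.68 × 10²⁶) / (4π × (5.82 × 10⁷ m)³) = 688 kg/m³
d_R = 2.44 × 58200 km × (688/2820)^(1/3)
    = 88700 km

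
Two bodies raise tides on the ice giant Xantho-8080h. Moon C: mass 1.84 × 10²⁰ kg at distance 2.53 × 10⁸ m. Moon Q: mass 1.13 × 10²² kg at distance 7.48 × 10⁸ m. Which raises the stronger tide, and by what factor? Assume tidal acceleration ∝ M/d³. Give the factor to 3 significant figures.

Moon Q, by a factor of ≈ 2.38

The tide-raising term goes as M/d³ (the gradient of a 1/d² field).
Moon C: (1.84 × 10²⁰) / (2.53 × 10⁸)³ = 1.136 × 10⁻⁵
Moon Q: (1.13 × 10²²) / (7.48 × 10⁸)³ = 2.700 × 10⁻⁵
Ratio (larger/smaller) = 2.38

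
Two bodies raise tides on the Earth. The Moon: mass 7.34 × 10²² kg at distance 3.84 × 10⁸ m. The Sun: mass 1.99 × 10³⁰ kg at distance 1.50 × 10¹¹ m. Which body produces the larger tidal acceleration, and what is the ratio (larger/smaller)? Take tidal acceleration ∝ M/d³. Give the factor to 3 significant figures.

The Moon, by a factor of ≈ 2.20

Compare M/d³ for the two perturbers:
The Moon: (7.34 × 10²²) / (3.84 × 10⁸)³ = 1.296 × 10⁻³
The Sun: (1.99 × 10³⁰) / (1.50 × 10¹¹)³ = 5.896 × 10⁻⁴
Ratio (larger/smaller) = 2.20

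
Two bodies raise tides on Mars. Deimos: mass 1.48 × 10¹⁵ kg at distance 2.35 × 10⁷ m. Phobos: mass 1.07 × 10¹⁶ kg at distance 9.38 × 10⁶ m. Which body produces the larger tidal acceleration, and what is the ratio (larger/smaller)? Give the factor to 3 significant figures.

Compare M/d³ for the two perturbers:
Deimos: (1.48 × 10¹⁵) / (2.35 × 10⁷)³ = 1.140 × 10⁻⁷
Phobos: (1.07 × 10¹⁶) / (9.38 × 10⁶)³ = 1.297 × 10⁻⁵
Ratio (larger/smaller) = 114

Phobos, by a factor of ≈ 114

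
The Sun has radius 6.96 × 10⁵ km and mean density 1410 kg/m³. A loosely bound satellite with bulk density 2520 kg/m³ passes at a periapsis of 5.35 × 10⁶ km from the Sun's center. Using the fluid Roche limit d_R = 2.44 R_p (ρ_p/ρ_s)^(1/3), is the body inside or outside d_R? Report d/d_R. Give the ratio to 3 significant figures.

outside; d/d_R ≈ 3.82

d_R = 2.44 × (6.96 × 10⁵ km) × (1410/2520)^(1/3) = 1.399 × 10⁶ km
d/d_R = (5.35 × 10⁶) / (1.399 × 10⁶) = 3.82
Since d/d_R > 1, the body is outside the Roche limit.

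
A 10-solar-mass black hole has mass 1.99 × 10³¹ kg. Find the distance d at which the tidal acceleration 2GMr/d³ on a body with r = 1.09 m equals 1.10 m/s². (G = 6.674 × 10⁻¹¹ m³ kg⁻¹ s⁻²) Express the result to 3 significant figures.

2GMr/d³ = a_tidal  ⇒  d = (2GMr / a_tidal)^(1/3)
d = (2 × 6.674×10⁻¹¹ × (1.99 × 10³¹) × (1.09) / (1.10))^(1/3)
  = 1.38 × 10⁷ m

1.38 × 10⁷ m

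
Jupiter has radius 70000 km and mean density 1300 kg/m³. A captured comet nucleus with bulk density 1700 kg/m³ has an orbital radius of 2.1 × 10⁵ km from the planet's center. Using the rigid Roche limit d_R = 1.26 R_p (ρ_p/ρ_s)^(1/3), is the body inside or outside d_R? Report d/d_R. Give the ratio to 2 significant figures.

outside; d/d_R ≈ 2.6

d_R = 1.26 × (70000 km) × (1300/1700)^(1/3) = 80660 km
d/d_R = (2.1 × 10⁵) / (80660) = 2.6
Since d/d_R > 1, the body is outside the Roche limit.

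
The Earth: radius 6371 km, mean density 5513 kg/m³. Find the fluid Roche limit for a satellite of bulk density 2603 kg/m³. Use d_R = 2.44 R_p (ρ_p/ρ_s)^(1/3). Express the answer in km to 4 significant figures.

d_R = 2.44 × 6371 km × (5513/2603)^(1/3)
    = 19960 km

19960 km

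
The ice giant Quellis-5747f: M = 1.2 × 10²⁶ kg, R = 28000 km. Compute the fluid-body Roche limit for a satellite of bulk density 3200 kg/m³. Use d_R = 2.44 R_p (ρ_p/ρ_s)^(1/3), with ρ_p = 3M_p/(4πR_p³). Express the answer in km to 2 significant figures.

51000 km

ρ_p = 3M_p/(4πR_p³) = 3 × (1.2 × 10²⁶) / (4π × (2.8 × 10⁷ m)³) = 1300 kg/m³
d_R = 2.44 × 28000 km × (1300/3200)^(1/3)
    = 51000 km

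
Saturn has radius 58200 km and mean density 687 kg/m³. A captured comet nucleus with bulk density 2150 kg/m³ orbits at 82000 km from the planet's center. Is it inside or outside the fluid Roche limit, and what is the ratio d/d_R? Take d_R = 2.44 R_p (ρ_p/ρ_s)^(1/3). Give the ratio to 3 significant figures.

inside; d/d_R ≈ 0.845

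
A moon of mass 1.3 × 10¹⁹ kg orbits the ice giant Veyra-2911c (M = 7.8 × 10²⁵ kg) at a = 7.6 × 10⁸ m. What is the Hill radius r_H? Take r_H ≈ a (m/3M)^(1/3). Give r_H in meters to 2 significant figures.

r_H ≈ a (m/3M)^(1/3)
    = (7.6 × 10⁸) × (1.3 × 10¹⁹ / (3 × 7.8 × 10²⁵))^(1/3)
    = 2.9 × 10⁶ m

2.9 × 10⁶ m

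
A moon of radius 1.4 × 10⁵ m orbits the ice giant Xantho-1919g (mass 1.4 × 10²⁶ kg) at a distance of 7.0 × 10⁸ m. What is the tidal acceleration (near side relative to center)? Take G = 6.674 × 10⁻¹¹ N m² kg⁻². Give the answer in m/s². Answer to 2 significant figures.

7.6 × 10⁻⁶ m/s²

Δa = 2GMr/d³
   = 2 × (6.674 × 10⁻¹¹) × (1.4 × 10²⁶) × (1.4 × 10⁵) / (7.0 × 10⁸)³
   = 7.6 × 10⁻⁶ m/s²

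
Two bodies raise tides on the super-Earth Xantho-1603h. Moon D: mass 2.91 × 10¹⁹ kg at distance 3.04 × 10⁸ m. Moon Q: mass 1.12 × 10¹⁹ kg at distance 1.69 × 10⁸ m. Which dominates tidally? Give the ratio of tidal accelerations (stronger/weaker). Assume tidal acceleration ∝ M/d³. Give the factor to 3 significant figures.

Moon Q, by a factor of ≈ 2.24

Tidal acceleration ∝ M/d³, so compare M/d³ for each.
Moon D: (2.91 × 10¹⁹) / (3.04 × 10⁸)³ = 1.036 × 10⁻⁶
Moon Q: (1.12 × 10¹⁹) / (1.69 × 10⁸)³ = 2.320 × 10⁻⁶
Ratio (larger/smaller) = 2.24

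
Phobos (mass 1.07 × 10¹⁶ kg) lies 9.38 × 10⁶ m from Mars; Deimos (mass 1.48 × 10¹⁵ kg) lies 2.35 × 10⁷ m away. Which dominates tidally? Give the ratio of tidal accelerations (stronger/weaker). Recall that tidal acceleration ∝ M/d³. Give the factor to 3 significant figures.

Tidal acceleration ∝ M/d³, so compare M/d³ for each.
Phobos: (1.07 × 10¹⁶) / (9.38 × 10⁶)³ = 1.297 × 10⁻⁵
Deimos: (1.48 × 10¹⁵) / (2.35 × 10⁷)³ = 1.140 × 10⁻⁷
Ratio (larger/smaller) = 114

Phobos, by a factor of ≈ 114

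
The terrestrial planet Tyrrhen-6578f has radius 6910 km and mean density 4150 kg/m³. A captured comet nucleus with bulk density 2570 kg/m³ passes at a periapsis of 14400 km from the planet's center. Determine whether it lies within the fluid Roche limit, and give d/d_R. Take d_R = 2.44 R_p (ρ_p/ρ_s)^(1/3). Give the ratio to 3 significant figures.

d_R = 2.44 × (6910 km) × (4150/2570)^(1/3) = 19780 km
d/d_R = (14400) / (19780) = 0.728
Since d/d_R < 1, the body is inside the Roche limit.

inside; d/d_R ≈ 0.728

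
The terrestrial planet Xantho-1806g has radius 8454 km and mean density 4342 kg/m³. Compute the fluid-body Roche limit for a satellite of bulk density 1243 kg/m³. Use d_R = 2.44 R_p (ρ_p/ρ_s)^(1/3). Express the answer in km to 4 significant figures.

31300 km

d_R = 2.44 × 8454 km × (4342/1243)^(1/3)
    = 31300 km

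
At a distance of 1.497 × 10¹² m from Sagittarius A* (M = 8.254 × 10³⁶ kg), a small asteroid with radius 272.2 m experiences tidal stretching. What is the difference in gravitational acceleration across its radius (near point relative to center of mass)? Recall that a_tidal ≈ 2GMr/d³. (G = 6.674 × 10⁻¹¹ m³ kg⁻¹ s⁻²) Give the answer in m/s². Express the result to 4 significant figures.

8.939 × 10⁻⁸ m/s²

Δa = 2GMr/d³
   = 2 × (6.674 × 10⁻¹¹) × (8.254 × 10³⁶) × (272.2) / (1.497 × 10¹²)³
   = 8.939 × 10⁻⁸ m/s²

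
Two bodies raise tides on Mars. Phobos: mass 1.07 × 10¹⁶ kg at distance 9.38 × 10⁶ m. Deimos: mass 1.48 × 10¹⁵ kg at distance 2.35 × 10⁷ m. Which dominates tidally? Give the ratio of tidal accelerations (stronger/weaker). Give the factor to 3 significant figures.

Tidal stretch scales as M/d³; compute that for each body.
Phobos: (1.07 × 10¹⁶) / (9.38 × 10⁶)³ = 1.297 × 10⁻⁵
Deimos: (1.48 × 10¹⁵) / (2.35 × 10⁷)³ = 1.140 × 10⁻⁷
Ratio (larger/smaller) = 114

Phobos, by a factor of ≈ 114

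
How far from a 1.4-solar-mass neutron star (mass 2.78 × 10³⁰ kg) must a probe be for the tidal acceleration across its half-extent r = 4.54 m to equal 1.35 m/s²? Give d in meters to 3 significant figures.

2GMr/d³ = a_tidal  ⇒  d = (2GMr / a_tidal)^(1/3)
d = (2 × 6.674×10⁻¹¹ × (2.78 × 10³⁰) × (4.54) / (1.35))^(1/3)
  = 1.08 × 10⁷ m

1.08 × 10⁷ m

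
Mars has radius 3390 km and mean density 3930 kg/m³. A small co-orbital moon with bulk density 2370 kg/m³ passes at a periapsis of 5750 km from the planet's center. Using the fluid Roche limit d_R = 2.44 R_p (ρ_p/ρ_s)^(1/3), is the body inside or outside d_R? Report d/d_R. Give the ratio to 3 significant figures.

d_R = 2.44 × (3390 km) × (3930/2370)^(1/3) = 9790 km
d/d_R = (5750) / (9790) = 0.587
Since d/d_R < 1, the body is inside the Roche limit.

inside; d/d_R ≈ 0.587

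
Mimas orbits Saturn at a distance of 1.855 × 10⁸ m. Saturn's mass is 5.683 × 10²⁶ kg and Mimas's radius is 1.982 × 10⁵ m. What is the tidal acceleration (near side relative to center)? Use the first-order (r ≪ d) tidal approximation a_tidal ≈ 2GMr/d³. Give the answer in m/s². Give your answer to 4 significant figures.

a_tidal = 2GMr/d³
        = 2 × (6.674 × 10⁻¹¹) × (5.683 × 10²⁶) × (1.982 × 10⁵) / (1.855 × 10⁸)³
        = 2.355 × 10⁻³ m/s²

2.355 × 10⁻³ m/s²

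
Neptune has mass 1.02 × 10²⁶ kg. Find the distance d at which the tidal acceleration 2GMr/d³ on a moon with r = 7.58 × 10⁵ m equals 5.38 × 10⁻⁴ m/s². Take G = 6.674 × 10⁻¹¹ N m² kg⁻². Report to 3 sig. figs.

2.68 × 10⁸ m

2GMr/d³ = a_tidal  ⇒  d = (2GMr / a_tidal)^(1/3)
d = (2 × 6.674×10⁻¹¹ × (1.02 × 10²⁶) × (7.58 × 10⁵) / (5.38 × 10⁻⁴))^(1/3)
  = 2.68 × 10⁸ m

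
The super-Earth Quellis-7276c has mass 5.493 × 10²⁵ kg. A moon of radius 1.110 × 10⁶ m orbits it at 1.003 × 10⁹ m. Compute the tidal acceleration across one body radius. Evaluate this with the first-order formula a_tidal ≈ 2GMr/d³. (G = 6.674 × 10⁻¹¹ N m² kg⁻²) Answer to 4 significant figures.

Δg = 2GMr/d³
   = 2 × (6.674 × 10⁻¹¹) × (5.493 × 10²⁵) × (1.110 × 10⁶) / (1.003 × 10⁹)³
   = 8.066 × 10⁻⁶ m/s²

8.066 × 10⁻⁶ m/s²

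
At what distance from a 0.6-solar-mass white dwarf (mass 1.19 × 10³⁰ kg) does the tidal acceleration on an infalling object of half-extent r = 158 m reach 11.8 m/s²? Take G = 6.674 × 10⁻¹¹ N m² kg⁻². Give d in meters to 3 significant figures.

1.29 × 10⁷ m

2GMr/d³ = a_tidal  ⇒  d = (2GMr / a_tidal)^(1/3)
d = (2 × 6.674×10⁻¹¹ × (1.19 × 10³⁰) × (158) / (11.8))^(1/3)
  = 1.29 × 10⁷ m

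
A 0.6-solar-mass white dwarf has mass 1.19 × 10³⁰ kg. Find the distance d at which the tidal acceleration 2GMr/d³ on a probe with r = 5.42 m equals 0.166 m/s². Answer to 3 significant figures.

1.73 × 10⁷ m

2GMr/d³ = a_tidal  ⇒  d = (2GMr / a_tidal)^(1/3)
d = (2 × 6.674×10⁻¹¹ × (1.19 × 10³⁰) × (5.42) / (0.166))^(1/3)
  = 1.73 × 10⁷ m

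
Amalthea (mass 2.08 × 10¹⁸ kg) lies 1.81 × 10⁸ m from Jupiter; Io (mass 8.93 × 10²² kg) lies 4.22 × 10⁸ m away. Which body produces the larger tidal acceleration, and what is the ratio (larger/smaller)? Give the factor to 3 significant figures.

Io, by a factor of ≈ 3390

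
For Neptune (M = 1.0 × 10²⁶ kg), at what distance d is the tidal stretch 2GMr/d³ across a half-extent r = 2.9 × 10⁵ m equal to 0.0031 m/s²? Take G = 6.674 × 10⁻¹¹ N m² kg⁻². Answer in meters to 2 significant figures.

2GMr/d³ = a_tidal  ⇒  d = (2GMr / a_tidal)^(1/3)
d = (2 × 6.674×10⁻¹¹ × (1.0 × 10²⁶) × (2.9 × 10⁵) / (0.0031))^(1/3)
  = 1.1 × 10⁸ m

1.1 × 10⁸ m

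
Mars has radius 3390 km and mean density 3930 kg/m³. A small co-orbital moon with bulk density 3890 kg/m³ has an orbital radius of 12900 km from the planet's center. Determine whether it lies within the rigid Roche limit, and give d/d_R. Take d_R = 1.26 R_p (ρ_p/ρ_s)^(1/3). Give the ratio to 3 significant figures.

d_R = 1.26 × (3390 km) × (3930/3890)^(1/3) = 4286 km
d/d_R = (12900) / (4286) = 3.01
Since d/d_R > 1, the body is outside the Roche limit.

outside; d/d_R ≈ 3.01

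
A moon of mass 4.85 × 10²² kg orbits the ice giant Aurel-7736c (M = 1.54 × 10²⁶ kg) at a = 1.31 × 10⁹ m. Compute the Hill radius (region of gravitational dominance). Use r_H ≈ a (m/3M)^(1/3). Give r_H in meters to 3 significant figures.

r_H ≈ a (m/3M)^(1/3)
    = (1.31 × 10⁹) × (4.85 × 10²² / (3 × 1.54 × 10²⁶))^(1/3)
    = 6.18 × 10⁷ m

6.18 × 10⁷ m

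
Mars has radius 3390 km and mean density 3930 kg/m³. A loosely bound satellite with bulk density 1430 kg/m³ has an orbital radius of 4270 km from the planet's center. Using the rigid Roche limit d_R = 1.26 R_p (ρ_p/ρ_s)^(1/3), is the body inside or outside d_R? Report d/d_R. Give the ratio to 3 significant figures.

inside; d/d_R ≈ 0.714

d_R = 1.26 × (3390 km) × (3930/1430)^(1/3) = 5983 km
d/d_R = (4270) / (5983) = 0.714
Since d/d_R < 1, the body is inside the Roche limit.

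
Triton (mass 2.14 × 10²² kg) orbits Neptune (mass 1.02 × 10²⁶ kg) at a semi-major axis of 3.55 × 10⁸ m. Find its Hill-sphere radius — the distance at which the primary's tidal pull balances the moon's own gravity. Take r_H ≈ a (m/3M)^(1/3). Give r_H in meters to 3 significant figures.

r_H ≈ a (m/3M)^(1/3)
    = (3.55 × 10⁸) × (2.14 × 10²² / (3 × 1.02 × 10²⁶))^(1/3)
    = 1.46 × 10⁷ m

1.46 × 10⁷ m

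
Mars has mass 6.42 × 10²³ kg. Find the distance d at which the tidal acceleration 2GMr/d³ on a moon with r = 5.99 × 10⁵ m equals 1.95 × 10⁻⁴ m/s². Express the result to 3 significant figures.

2GMr/d³ = a_tidal  ⇒  d = (2GMr / a_tidal)^(1/3)
d = (2 × 6.674×10⁻¹¹ × (6.42 × 10²³) × (5.99 × 10⁵) / (1.95 × 10⁻⁴))^(1/3)
  = 6.41 × 10⁷ m

6.41 × 10⁷ m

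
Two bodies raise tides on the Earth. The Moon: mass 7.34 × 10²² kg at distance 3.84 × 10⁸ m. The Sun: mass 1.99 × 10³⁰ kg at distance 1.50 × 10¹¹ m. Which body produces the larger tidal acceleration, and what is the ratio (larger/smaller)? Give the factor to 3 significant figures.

Tidal acceleration ∝ M/d³, so compare M/d³ for each.
The Moon: (7.34 × 10²²) / (3.84 × 10⁸)³ = 1.296 × 10⁻³
The Sun: (1.99 × 10³⁰) / (1.50 × 10¹¹)³ = 5.896 × 10⁻⁴
Ratio (larger/smaller) = 2.20

The Moon, by a factor of ≈ 2.20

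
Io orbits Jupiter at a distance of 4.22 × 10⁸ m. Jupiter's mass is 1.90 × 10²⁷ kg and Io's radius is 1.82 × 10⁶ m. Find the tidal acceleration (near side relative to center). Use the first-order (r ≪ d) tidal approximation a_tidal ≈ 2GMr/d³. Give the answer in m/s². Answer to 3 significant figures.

a_tidal = 2GMr/d³
        = 2 × (6.674 × 10⁻¹¹) × (1.90 × 10²⁷) × (1.82 × 10⁶) / (4.22 × 10⁸)³
        = 6.14 × 10⁻³ m/s²

6.14 × 10⁻³ m/s²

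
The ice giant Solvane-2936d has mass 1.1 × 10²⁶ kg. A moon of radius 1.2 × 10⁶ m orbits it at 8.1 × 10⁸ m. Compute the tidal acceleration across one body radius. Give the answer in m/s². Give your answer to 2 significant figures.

3.3 × 10⁻⁵ m/s²

Δa = 2GMr/d³
   = 2 × (6.674 × 10⁻¹¹) × (1.1 × 10²⁶) × (1.2 × 10⁶) / (8.1 × 10⁸)³
   = 3.3 × 10⁻⁵ m/s²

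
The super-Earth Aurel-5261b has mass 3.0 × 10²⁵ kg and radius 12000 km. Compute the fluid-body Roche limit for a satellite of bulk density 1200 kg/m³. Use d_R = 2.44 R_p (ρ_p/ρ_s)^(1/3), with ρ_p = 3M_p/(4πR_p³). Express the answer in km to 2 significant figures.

44000 km

ρ_p = 3M_p/(4πR_p³) = 3 × (3.0 × 10²⁵) / (4π × (1.2 × 10⁷ m)³) = 4100 kg/m³
d_R = 2.44 × 12000 km × (4100/1200)^(1/3)
    = 44000 km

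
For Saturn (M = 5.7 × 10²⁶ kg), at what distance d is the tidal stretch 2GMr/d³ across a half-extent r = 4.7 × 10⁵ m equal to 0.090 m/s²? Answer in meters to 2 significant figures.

2GMr/d³ = a_tidal  ⇒  d = (2GMr / a_tidal)^(1/3)
d = (2 × 6.674×10⁻¹¹ × (5.7 × 10²⁶) × (4.7 × 10⁵) / (0.090))^(1/3)
  = 7.4 × 10⁷ m

7.4 × 10⁷ m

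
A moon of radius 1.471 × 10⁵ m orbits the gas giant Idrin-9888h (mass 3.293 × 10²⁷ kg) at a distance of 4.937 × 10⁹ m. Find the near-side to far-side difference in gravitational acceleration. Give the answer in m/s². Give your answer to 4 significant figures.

Near-to-far spans 2r, so the tidal difference is twice the near-to-center value: 4GMr/d³.
a_tidal = 4GMr/d³
        = 4 × (6.674 × 10⁻¹¹) × (3.293 × 10²⁷) × (1.471 × 10⁵) / (4.937 × 10⁹)³
        = 1.075 × 10⁻⁶ m/s²

1.075 × 10⁻⁶ m/s²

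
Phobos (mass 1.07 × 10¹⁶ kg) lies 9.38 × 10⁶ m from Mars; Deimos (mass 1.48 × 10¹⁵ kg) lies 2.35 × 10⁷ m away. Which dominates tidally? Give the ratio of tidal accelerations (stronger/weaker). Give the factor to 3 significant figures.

The tide-raising term goes as M/d³ (the gradient of a 1/d² field).
Phobos: (1.07 × 10¹⁶) / (9.38 × 10⁶)³ = 1.297 × 10⁻⁵
Deimos: (1.48 × 10¹⁵) / (2.35 × 10⁷)³ = 1.140 × 10⁻⁷
Ratio (larger/smaller) = 114

Phobos, by a factor of ≈ 114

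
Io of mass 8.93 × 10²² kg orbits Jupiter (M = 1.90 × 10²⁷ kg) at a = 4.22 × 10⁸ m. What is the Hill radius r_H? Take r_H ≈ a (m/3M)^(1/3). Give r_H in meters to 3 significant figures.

1.06 × 10⁷ m

r_H ≈ a (m/3M)^(1/3)
    = (4.22 × 10⁸) × (8.93 × 10²² / (3 × 1.90 × 10²⁷))^(1/3)
    = 1.06 × 10⁷ m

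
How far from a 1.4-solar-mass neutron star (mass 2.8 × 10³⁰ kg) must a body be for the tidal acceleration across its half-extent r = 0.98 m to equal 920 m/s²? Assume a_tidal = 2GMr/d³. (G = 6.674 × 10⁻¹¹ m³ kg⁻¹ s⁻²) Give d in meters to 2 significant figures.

7.4 × 10⁵ m

2GMr/d³ = a_tidal  ⇒  d = (2GMr / a_tidal)^(1/3)
d = (2 × 6.674×10⁻¹¹ × (2.8 × 10³⁰) × (0.98) / (920))^(1/3)
  = 7.4 × 10⁵ m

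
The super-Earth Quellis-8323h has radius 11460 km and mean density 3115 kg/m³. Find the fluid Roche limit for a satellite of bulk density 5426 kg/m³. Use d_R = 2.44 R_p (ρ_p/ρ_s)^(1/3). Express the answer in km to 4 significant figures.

23240 km

d_R = 2.44 × 11460 km × (3115/5426)^(1/3)
    = 23240 km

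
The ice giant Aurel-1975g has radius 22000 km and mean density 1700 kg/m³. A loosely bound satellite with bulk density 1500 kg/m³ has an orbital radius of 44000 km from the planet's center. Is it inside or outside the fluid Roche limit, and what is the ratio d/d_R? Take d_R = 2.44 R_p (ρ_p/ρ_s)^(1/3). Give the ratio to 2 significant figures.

d_R = 2.44 × (22000 km) × (1700/1500)^(1/3) = 55970 km
d/d_R = (44000) / (55970) = 0.79
Since d/d_R < 1, the body is inside the Roche limit.

inside; d/d_R ≈ 0.79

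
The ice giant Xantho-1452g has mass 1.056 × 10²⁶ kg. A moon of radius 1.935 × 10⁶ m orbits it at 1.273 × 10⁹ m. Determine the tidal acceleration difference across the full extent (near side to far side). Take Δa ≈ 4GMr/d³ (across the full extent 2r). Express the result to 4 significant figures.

Δg = 4GMr/d³
   = 4 × (6.674 × 10⁻¹¹) × (1.056 × 10²⁶) × (1.935 × 10⁶) / (1.273 × 10⁹)³
   = 2.644 × 10⁻⁵ m/s²

2.644 × 10⁻⁵ m/s²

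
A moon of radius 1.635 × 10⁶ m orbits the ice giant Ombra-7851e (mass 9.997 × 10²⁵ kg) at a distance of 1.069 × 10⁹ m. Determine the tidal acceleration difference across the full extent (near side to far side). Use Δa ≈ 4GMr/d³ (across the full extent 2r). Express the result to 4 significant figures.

3.572 × 10⁻⁵ m/s²

Δg = 4GMr/d³
   = 4 × (6.674 × 10⁻¹¹) × (9.997 × 10²⁵) × (1.635 × 10⁶) / (1.069 × 10⁹)³
   = 3.572 × 10⁻⁵ m/s²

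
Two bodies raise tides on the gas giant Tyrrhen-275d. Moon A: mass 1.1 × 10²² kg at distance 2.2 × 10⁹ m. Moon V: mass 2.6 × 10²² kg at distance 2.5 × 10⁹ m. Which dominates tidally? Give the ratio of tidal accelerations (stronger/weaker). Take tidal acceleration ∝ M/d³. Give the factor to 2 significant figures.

Moon V, by a factor of ≈ 1.6

The tide-raising term goes as M/d³ (the gradient of a 1/d² field).
Moon A: (1.1 × 10²²) / (2.2 × 10⁹)³ = 1.033 × 10⁻⁶
Moon V: (2.6 × 10²²) / (2.5 × 10⁹)³ = 1.664 × 10⁻⁶
Ratio (larger/smaller) = 1.6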